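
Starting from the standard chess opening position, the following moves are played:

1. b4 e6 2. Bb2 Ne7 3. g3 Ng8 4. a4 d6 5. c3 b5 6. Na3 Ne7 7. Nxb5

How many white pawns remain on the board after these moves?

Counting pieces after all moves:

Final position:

  a b c d e f g h
  ─────────────────
8│♜ ♞ ♝ ♛ ♚ ♝ · ♜│8
7│♟ · ♟ · ♞ ♟ ♟ ♟│7
6│· · · ♟ ♟ · · ·│6
5│· ♘ · · · · · ·│5
4│♙ ♙ · · · · · ·│4
3│· · ♙ · · · ♙ ·│3
2│· ♗ · ♙ ♙ ♙ · ♙│2
1│♖ · · ♕ ♔ ♗ ♘ ♖│1
  ─────────────────
  a b c d e f g h


8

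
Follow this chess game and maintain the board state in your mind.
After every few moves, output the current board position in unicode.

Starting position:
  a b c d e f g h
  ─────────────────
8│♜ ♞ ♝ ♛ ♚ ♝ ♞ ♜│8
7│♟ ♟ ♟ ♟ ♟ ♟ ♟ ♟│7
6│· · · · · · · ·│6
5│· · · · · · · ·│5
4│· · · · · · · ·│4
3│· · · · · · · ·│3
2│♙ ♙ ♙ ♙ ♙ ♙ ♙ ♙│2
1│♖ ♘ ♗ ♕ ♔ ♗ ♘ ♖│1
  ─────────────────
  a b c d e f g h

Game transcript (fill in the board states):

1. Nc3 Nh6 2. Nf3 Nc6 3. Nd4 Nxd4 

  a b c d e f g h
  ─────────────────
8│♜ · ♝ ♛ ♚ ♝ · ♜│8
7│♟ ♟ ♟ ♟ ♟ ♟ ♟ ♟│7
6│· · · · · · · ♞│6
5│· · · · · · · ·│5
4│· · · ♞ · · · ·│4
3│· · ♘ · · · · ·│3
2│♙ ♙ ♙ ♙ ♙ ♙ ♙ ♙│2
1│♖ · ♗ ♕ ♔ ♗ · ♖│1
  ─────────────────
  a b c d e f g h

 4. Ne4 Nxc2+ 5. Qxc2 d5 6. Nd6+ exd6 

  a b c d e f g h
  ─────────────────
8│♜ · ♝ ♛ ♚ ♝ · ♜│8
7│♟ ♟ ♟ · · ♟ ♟ ♟│7
6│· · · ♟ · · · ♞│6
5│· · · ♟ · · · ·│5
4│· · · · · · · ·│4
3│· · · · · · · ·│3
2│♙ ♙ ♕ ♙ ♙ ♙ ♙ ♙│2
1│♖ · ♗ · ♔ ♗ · ♖│1
  ─────────────────
  a b c d e f g h

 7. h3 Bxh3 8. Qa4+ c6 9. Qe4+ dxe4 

  a b c d e f g h
  ─────────────────
8│♜ · · ♛ ♚ ♝ · ♜│8
7│♟ ♟ · · · ♟ ♟ ♟│7
6│· · ♟ ♟ · · · ♞│6
5│· · · · · · · ·│5
4│· · · · ♟ · · ·│4
3│· · · · · · · ♝│3
2│♙ ♙ · ♙ ♙ ♙ ♙ ·│2
1│♖ · ♗ · ♔ ♗ · ♖│1
  ─────────────────
  a b c d e f g h

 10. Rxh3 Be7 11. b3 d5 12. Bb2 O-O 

  a b c d e f g h
  ─────────────────
8│♜ · · ♛ · ♜ ♚ ·│8
7│♟ ♟ · · ♝ ♟ ♟ ♟│7
6│· · ♟ · · · · ♞│6
5│· · · ♟ · · · ·│5
4│· · · · ♟ · · ·│4
3│· ♙ · · · · · ♖│3
2│♙ ♗ · ♙ ♙ ♙ ♙ ·│2
1│♖ · · · ♔ ♗ · ·│1
  ─────────────────
  a b c d e f g h

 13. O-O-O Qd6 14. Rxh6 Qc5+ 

  a b c d e f g h
  ─────────────────
8│♜ · · · · ♜ ♚ ·│8
7│♟ ♟ · · ♝ ♟ ♟ ♟│7
6│· · ♟ · · · · ♖│6
5│· · ♛ ♟ · · · ·│5
4│· · · · ♟ · · ·│4
3│· ♙ · · · · · ·│3
2│♙ ♗ · ♙ ♙ ♙ ♙ ·│2
1│· · ♔ ♖ · ♗ · ·│1
  ─────────────────
  a b c d e f g h


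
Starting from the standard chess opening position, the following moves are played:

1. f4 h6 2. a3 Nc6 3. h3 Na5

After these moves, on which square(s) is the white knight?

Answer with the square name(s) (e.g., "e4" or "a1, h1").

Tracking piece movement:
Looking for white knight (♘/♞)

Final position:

  a b c d e f g h
  ─────────────────
8│♜ · ♝ ♛ ♚ ♝ ♞ ♜│8
7│♟ ♟ ♟ ♟ ♟ ♟ ♟ ·│7
6│· · · · · · · ♟│6
5│♞ · · · · · · ·│5
4│· · · · · ♙ · ·│4
3│♙ · · · · · · ♙│3
2│· ♙ ♙ ♙ ♙ · ♙ ·│2
1│♖ ♘ ♗ ♕ ♔ ♗ ♘ ♖│1
  ─────────────────
  a b c d e f g h


b1, g1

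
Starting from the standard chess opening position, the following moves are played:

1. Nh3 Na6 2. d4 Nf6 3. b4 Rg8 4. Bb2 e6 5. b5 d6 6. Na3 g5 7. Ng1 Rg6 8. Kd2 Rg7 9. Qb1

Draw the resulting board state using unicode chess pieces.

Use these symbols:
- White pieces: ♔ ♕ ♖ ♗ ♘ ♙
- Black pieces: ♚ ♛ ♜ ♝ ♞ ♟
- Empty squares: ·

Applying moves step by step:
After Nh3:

♜ ♞ ♝ ♛ ♚ ♝ ♞ ♜
♟ ♟ ♟ ♟ ♟ ♟ ♟ ♟
· · · · · · · ·
· · · · · · · ·
· · · · · · · ·
· · · · · · · ♘
♙ ♙ ♙ ♙ ♙ ♙ ♙ ♙
♖ ♘ ♗ ♕ ♔ ♗ · ♖


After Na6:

♜ · ♝ ♛ ♚ ♝ ♞ ♜
♟ ♟ ♟ ♟ ♟ ♟ ♟ ♟
♞ · · · · · · ·
· · · · · · · ·
· · · · · · · ·
· · · · · · · ♘
♙ ♙ ♙ ♙ ♙ ♙ ♙ ♙
♖ ♘ ♗ ♕ ♔ ♗ · ♖


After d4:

♜ · ♝ ♛ ♚ ♝ ♞ ♜
♟ ♟ ♟ ♟ ♟ ♟ ♟ ♟
♞ · · · · · · ·
· · · · · · · ·
· · · ♙ · · · ·
· · · · · · · ♘
♙ ♙ ♙ · ♙ ♙ ♙ ♙
♖ ♘ ♗ ♕ ♔ ♗ · ♖


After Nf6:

♜ · ♝ ♛ ♚ ♝ · ♜
♟ ♟ ♟ ♟ ♟ ♟ ♟ ♟
♞ · · · · ♞ · ·
· · · · · · · ·
· · · ♙ · · · ·
· · · · · · · ♘
♙ ♙ ♙ · ♙ ♙ ♙ ♙
♖ ♘ ♗ ♕ ♔ ♗ · ♖


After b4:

♜ · ♝ ♛ ♚ ♝ · ♜
♟ ♟ ♟ ♟ ♟ ♟ ♟ ♟
♞ · · · · ♞ · ·
· · · · · · · ·
· ♙ · ♙ · · · ·
· · · · · · · ♘
♙ · ♙ · ♙ ♙ ♙ ♙
♖ ♘ ♗ ♕ ♔ ♗ · ♖


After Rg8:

♜ · ♝ ♛ ♚ ♝ ♜ ·
♟ ♟ ♟ ♟ ♟ ♟ ♟ ♟
♞ · · · · ♞ · ·
· · · · · · · ·
· ♙ · ♙ · · · ·
· · · · · · · ♘
♙ · ♙ · ♙ ♙ ♙ ♙
♖ ♘ ♗ ♕ ♔ ♗ · ♖


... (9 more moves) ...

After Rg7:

♜ · ♝ ♛ ♚ ♝ · ·
♟ ♟ ♟ · · ♟ ♜ ♟
♞ · · ♟ ♟ ♞ · ·
· ♙ · · · · ♟ ·
· · · ♙ · · · ·
♘ · · · · · · ·
♙ ♗ ♙ ♔ ♙ ♙ ♙ ♙
♖ · · ♕ · ♗ ♘ ♖


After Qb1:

♜ · ♝ ♛ ♚ ♝ · ·
♟ ♟ ♟ · · ♟ ♜ ♟
♞ · · ♟ ♟ ♞ · ·
· ♙ · · · · ♟ ·
· · · ♙ · · · ·
♘ · · · · · · ·
♙ ♗ ♙ ♔ ♙ ♙ ♙ ♙
♖ ♕ · · · ♗ ♘ ♖



  a b c d e f g h
  ─────────────────
8│♜ · ♝ ♛ ♚ ♝ · ·│8
7│♟ ♟ ♟ · · ♟ ♜ ♟│7
6│♞ · · ♟ ♟ ♞ · ·│6
5│· ♙ · · · · ♟ ·│5
4│· · · ♙ · · · ·│4
3│♘ · · · · · · ·│3
2│♙ ♗ ♙ ♔ ♙ ♙ ♙ ♙│2
1│♖ ♕ · · · ♗ ♘ ♖│1
  ─────────────────
  a b c d e f g h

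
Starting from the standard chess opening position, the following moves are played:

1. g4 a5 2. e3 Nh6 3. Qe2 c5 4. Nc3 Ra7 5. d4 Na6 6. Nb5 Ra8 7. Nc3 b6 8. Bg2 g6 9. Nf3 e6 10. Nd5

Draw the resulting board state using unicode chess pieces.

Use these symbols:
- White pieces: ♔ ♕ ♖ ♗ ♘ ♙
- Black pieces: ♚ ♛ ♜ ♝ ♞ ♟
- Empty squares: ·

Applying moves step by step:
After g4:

♜ ♞ ♝ ♛ ♚ ♝ ♞ ♜
♟ ♟ ♟ ♟ ♟ ♟ ♟ ♟
· · · · · · · ·
· · · · · · · ·
· · · · · · ♙ ·
· · · · · · · ·
♙ ♙ ♙ ♙ ♙ ♙ · ♙
♖ ♘ ♗ ♕ ♔ ♗ ♘ ♖


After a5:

♜ ♞ ♝ ♛ ♚ ♝ ♞ ♜
· ♟ ♟ ♟ ♟ ♟ ♟ ♟
· · · · · · · ·
♟ · · · · · · ·
· · · · · · ♙ ·
· · · · · · · ·
♙ ♙ ♙ ♙ ♙ ♙ · ♙
♖ ♘ ♗ ♕ ♔ ♗ ♘ ♖


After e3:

♜ ♞ ♝ ♛ ♚ ♝ ♞ ♜
· ♟ ♟ ♟ ♟ ♟ ♟ ♟
· · · · · · · ·
♟ · · · · · · ·
· · · · · · ♙ ·
· · · · ♙ · · ·
♙ ♙ ♙ ♙ · ♙ · ♙
♖ ♘ ♗ ♕ ♔ ♗ ♘ ♖


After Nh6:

♜ ♞ ♝ ♛ ♚ ♝ · ♜
· ♟ ♟ ♟ ♟ ♟ ♟ ♟
· · · · · · · ♞
♟ · · · · · · ·
· · · · · · ♙ ·
· · · · ♙ · · ·
♙ ♙ ♙ ♙ · ♙ · ♙
♖ ♘ ♗ ♕ ♔ ♗ ♘ ♖


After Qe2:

♜ ♞ ♝ ♛ ♚ ♝ · ♜
· ♟ ♟ ♟ ♟ ♟ ♟ ♟
· · · · · · · ♞
♟ · · · · · · ·
· · · · · · ♙ ·
· · · · ♙ · · ·
♙ ♙ ♙ ♙ ♕ ♙ · ♙
♖ ♘ ♗ · ♔ ♗ ♘ ♖


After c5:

♜ ♞ ♝ ♛ ♚ ♝ · ♜
· ♟ · ♟ ♟ ♟ ♟ ♟
· · · · · · · ♞
♟ · ♟ · · · · ·
· · · · · · ♙ ·
· · · · ♙ · · ·
♙ ♙ ♙ ♙ ♕ ♙ · ♙
♖ ♘ ♗ · ♔ ♗ ♘ ♖


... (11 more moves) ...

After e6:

♜ · ♝ ♛ ♚ ♝ · ♜
· · · ♟ · ♟ · ♟
♞ ♟ · · ♟ · ♟ ♞
♟ · ♟ · · · · ·
· · · ♙ · · ♙ ·
· · ♘ · ♙ ♘ · ·
♙ ♙ ♙ · ♕ ♙ ♗ ♙
♖ · ♗ · ♔ · · ♖


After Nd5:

♜ · ♝ ♛ ♚ ♝ · ♜
· · · ♟ · ♟ · ♟
♞ ♟ · · ♟ · ♟ ♞
♟ · ♟ ♘ · · · ·
· · · ♙ · · ♙ ·
· · · · ♙ ♘ · ·
♙ ♙ ♙ · ♕ ♙ ♗ ♙
♖ · ♗ · ♔ · · ♖



  a b c d e f g h
  ─────────────────
8│♜ · ♝ ♛ ♚ ♝ · ♜│8
7│· · · ♟ · ♟ · ♟│7
6│♞ ♟ · · ♟ · ♟ ♞│6
5│♟ · ♟ ♘ · · · ·│5
4│· · · ♙ · · ♙ ·│4
3│· · · · ♙ ♘ · ·│3
2│♙ ♙ ♙ · ♕ ♙ ♗ ♙│2
1│♖ · ♗ · ♔ · · ♖│1
  ─────────────────
  a b c d e f g h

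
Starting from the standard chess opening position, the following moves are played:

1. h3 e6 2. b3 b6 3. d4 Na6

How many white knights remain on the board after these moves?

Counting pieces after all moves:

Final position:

  a b c d e f g h
  ─────────────────
8│♜ · ♝ ♛ ♚ ♝ ♞ ♜│8
7│♟ · ♟ ♟ · ♟ ♟ ♟│7
6│♞ ♟ · · ♟ · · ·│6
5│· · · · · · · ·│5
4│· · · ♙ · · · ·│4
3│· ♙ · · · · · ♙│3
2│♙ · ♙ · ♙ ♙ ♙ ·│2
1│♖ ♘ ♗ ♕ ♔ ♗ ♘ ♖│1
  ─────────────────
  a b c d e f g h


2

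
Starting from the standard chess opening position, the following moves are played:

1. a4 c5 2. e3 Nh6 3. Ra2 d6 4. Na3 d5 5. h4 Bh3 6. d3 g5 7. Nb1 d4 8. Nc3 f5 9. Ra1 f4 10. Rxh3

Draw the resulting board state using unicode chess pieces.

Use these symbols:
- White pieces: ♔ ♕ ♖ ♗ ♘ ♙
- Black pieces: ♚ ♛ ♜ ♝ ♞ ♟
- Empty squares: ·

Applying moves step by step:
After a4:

♜ ♞ ♝ ♛ ♚ ♝ ♞ ♜
♟ ♟ ♟ ♟ ♟ ♟ ♟ ♟
· · · · · · · ·
· · · · · · · ·
♙ · · · · · · ·
· · · · · · · ·
· ♙ ♙ ♙ ♙ ♙ ♙ ♙
♖ ♘ ♗ ♕ ♔ ♗ ♘ ♖


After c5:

♜ ♞ ♝ ♛ ♚ ♝ ♞ ♜
♟ ♟ · ♟ ♟ ♟ ♟ ♟
· · · · · · · ·
· · ♟ · · · · ·
♙ · · · · · · ·
· · · · · · · ·
· ♙ ♙ ♙ ♙ ♙ ♙ ♙
♖ ♘ ♗ ♕ ♔ ♗ ♘ ♖


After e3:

♜ ♞ ♝ ♛ ♚ ♝ ♞ ♜
♟ ♟ · ♟ ♟ ♟ ♟ ♟
· · · · · · · ·
· · ♟ · · · · ·
♙ · · · · · · ·
· · · · ♙ · · ·
· ♙ ♙ ♙ · ♙ ♙ ♙
♖ ♘ ♗ ♕ ♔ ♗ ♘ ♖


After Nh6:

♜ ♞ ♝ ♛ ♚ ♝ · ♜
♟ ♟ · ♟ ♟ ♟ ♟ ♟
· · · · · · · ♞
· · ♟ · · · · ·
♙ · · · · · · ·
· · · · ♙ · · ·
· ♙ ♙ ♙ · ♙ ♙ ♙
♖ ♘ ♗ ♕ ♔ ♗ ♘ ♖


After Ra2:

♜ ♞ ♝ ♛ ♚ ♝ · ♜
♟ ♟ · ♟ ♟ ♟ ♟ ♟
· · · · · · · ♞
· · ♟ · · · · ·
♙ · · · · · · ·
· · · · ♙ · · ·
♖ ♙ ♙ ♙ · ♙ ♙ ♙
· ♘ ♗ ♕ ♔ ♗ ♘ ♖


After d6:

♜ ♞ ♝ ♛ ♚ ♝ · ♜
♟ ♟ · · ♟ ♟ ♟ ♟
· · · ♟ · · · ♞
· · ♟ · · · · ·
♙ · · · · · · ·
· · · · ♙ · · ·
♖ ♙ ♙ ♙ · ♙ ♙ ♙
· ♘ ♗ ♕ ♔ ♗ ♘ ♖


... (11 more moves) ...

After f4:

♜ ♞ · ♛ ♚ ♝ · ♜
♟ ♟ · · ♟ · · ♟
· · · · · · · ♞
· · ♟ · · · ♟ ·
♙ · · ♟ · ♟ · ♙
· · ♘ ♙ ♙ · · ♝
· ♙ ♙ · · ♙ ♙ ·
♖ · ♗ ♕ ♔ ♗ ♘ ♖


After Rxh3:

♜ ♞ · ♛ ♚ ♝ · ♜
♟ ♟ · · ♟ · · ♟
· · · · · · · ♞
· · ♟ · · · ♟ ·
♙ · · ♟ · ♟ · ♙
· · ♘ ♙ ♙ · · ♖
· ♙ ♙ · · ♙ ♙ ·
♖ · ♗ ♕ ♔ ♗ ♘ ·



  a b c d e f g h
  ─────────────────
8│♜ ♞ · ♛ ♚ ♝ · ♜│8
7│♟ ♟ · · ♟ · · ♟│7
6│· · · · · · · ♞│6
5│· · ♟ · · · ♟ ·│5
4│♙ · · ♟ · ♟ · ♙│4
3│· · ♘ ♙ ♙ · · ♖│3
2│· ♙ ♙ · · ♙ ♙ ·│2
1│♖ · ♗ ♕ ♔ ♗ ♘ ·│1
  ─────────────────
  a b c d e f g h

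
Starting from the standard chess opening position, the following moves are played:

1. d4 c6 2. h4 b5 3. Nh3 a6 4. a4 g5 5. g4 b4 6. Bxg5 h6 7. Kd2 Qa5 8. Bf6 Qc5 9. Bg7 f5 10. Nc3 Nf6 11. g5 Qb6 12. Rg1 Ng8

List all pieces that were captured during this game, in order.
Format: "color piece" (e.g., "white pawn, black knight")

Tracking captures:
  Bxg5: captured black pawn

black pawn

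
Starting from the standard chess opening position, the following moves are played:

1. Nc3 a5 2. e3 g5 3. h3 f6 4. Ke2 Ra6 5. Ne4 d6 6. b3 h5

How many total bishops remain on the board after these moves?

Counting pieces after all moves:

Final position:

  a b c d e f g h
  ─────────────────
8│· ♞ ♝ ♛ ♚ ♝ ♞ ♜│8
7│· ♟ ♟ · ♟ · · ·│7
6│♜ · · ♟ · ♟ · ·│6
5│♟ · · · · · ♟ ♟│5
4│· · · · ♘ · · ·│4
3│· ♙ · · ♙ · · ♙│3
2│♙ · ♙ ♙ ♔ ♙ ♙ ·│2
1│♖ · ♗ ♕ · ♗ ♘ ♖│1
  ─────────────────
  a b c d e f g h


4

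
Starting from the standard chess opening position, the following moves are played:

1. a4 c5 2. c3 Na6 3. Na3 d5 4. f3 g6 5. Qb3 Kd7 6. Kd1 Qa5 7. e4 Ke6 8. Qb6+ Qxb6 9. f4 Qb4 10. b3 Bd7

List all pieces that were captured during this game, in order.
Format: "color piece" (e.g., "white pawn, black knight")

Tracking captures:
  Qxb6: captured white queen

white queen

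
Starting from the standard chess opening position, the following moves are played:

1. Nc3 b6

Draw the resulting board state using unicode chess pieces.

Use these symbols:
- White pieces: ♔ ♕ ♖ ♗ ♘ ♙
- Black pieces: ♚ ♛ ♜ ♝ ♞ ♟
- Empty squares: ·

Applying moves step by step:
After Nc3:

♜ ♞ ♝ ♛ ♚ ♝ ♞ ♜
♟ ♟ ♟ ♟ ♟ ♟ ♟ ♟
· · · · · · · ·
· · · · · · · ·
· · · · · · · ·
· · ♘ · · · · ·
♙ ♙ ♙ ♙ ♙ ♙ ♙ ♙
♖ · ♗ ♕ ♔ ♗ ♘ ♖


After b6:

♜ ♞ ♝ ♛ ♚ ♝ ♞ ♜
♟ · ♟ ♟ ♟ ♟ ♟ ♟
· ♟ · · · · · ·
· · · · · · · ·
· · · · · · · ·
· · ♘ · · · · ·
♙ ♙ ♙ ♙ ♙ ♙ ♙ ♙
♖ · ♗ ♕ ♔ ♗ ♘ ♖



  a b c d e f g h
  ─────────────────
8│♜ ♞ ♝ ♛ ♚ ♝ ♞ ♜│8
7│♟ · ♟ ♟ ♟ ♟ ♟ ♟│7
6│· ♟ · · · · · ·│6
5│· · · · · · · ·│5
4│· · · · · · · ·│4
3│· · ♘ · · · · ·│3
2│♙ ♙ ♙ ♙ ♙ ♙ ♙ ♙│2
1│♖ · ♗ ♕ ♔ ♗ ♘ ♖│1
  ─────────────────
  a b c d e f g h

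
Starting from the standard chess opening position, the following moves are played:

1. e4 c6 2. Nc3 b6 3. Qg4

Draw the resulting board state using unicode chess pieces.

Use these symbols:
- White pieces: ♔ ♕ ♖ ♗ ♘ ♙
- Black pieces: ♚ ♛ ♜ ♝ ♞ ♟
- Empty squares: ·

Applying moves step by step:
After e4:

♜ ♞ ♝ ♛ ♚ ♝ ♞ ♜
♟ ♟ ♟ ♟ ♟ ♟ ♟ ♟
· · · · · · · ·
· · · · · · · ·
· · · · ♙ · · ·
· · · · · · · ·
♙ ♙ ♙ ♙ · ♙ ♙ ♙
♖ ♘ ♗ ♕ ♔ ♗ ♘ ♖


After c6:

♜ ♞ ♝ ♛ ♚ ♝ ♞ ♜
♟ ♟ · ♟ ♟ ♟ ♟ ♟
· · ♟ · · · · ·
· · · · · · · ·
· · · · ♙ · · ·
· · · · · · · ·
♙ ♙ ♙ ♙ · ♙ ♙ ♙
♖ ♘ ♗ ♕ ♔ ♗ ♘ ♖


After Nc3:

♜ ♞ ♝ ♛ ♚ ♝ ♞ ♜
♟ ♟ · ♟ ♟ ♟ ♟ ♟
· · ♟ · · · · ·
· · · · · · · ·
· · · · ♙ · · ·
· · ♘ · · · · ·
♙ ♙ ♙ ♙ · ♙ ♙ ♙
♖ · ♗ ♕ ♔ ♗ ♘ ♖


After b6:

♜ ♞ ♝ ♛ ♚ ♝ ♞ ♜
♟ · · ♟ ♟ ♟ ♟ ♟
· ♟ ♟ · · · · ·
· · · · · · · ·
· · · · ♙ · · ·
· · ♘ · · · · ·
♙ ♙ ♙ ♙ · ♙ ♙ ♙
♖ · ♗ ♕ ♔ ♗ ♘ ♖


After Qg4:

♜ ♞ ♝ ♛ ♚ ♝ ♞ ♜
♟ · · ♟ ♟ ♟ ♟ ♟
· ♟ ♟ · · · · ·
· · · · · · · ·
· · · · ♙ · ♕ ·
· · ♘ · · · · ·
♙ ♙ ♙ ♙ · ♙ ♙ ♙
♖ · ♗ · ♔ ♗ ♘ ♖



  a b c d e f g h
  ─────────────────
8│♜ ♞ ♝ ♛ ♚ ♝ ♞ ♜│8
7│♟ · · ♟ ♟ ♟ ♟ ♟│7
6│· ♟ ♟ · · · · ·│6
5│· · · · · · · ·│5
4│· · · · ♙ · ♕ ·│4
3│· · ♘ · · · · ·│3
2│♙ ♙ ♙ ♙ · ♙ ♙ ♙│2
1│♖ · ♗ · ♔ ♗ ♘ ♖│1
  ─────────────────
  a b c d e f g h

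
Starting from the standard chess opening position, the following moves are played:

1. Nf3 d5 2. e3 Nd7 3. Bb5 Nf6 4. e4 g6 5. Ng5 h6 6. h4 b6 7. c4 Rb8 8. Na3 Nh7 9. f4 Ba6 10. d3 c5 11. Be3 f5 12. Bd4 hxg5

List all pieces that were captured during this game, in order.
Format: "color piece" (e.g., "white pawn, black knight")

Tracking captures:
  hxg5: captured white knight

white knight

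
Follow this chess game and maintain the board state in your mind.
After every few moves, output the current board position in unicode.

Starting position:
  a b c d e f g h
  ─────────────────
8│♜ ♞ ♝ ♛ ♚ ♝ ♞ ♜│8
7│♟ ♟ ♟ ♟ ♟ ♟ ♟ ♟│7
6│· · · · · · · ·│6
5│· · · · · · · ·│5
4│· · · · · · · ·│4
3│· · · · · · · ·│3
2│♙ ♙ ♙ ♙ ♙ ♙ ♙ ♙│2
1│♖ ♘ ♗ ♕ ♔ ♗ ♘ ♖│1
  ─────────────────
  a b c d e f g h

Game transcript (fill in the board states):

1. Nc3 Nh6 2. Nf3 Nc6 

  a b c d e f g h
  ─────────────────
8│♜ · ♝ ♛ ♚ ♝ · ♜│8
7│♟ ♟ ♟ ♟ ♟ ♟ ♟ ♟│7
6│· · ♞ · · · · ♞│6
5│· · · · · · · ·│5
4│· · · · · · · ·│4
3│· · ♘ · · ♘ · ·│3
2│♙ ♙ ♙ ♙ ♙ ♙ ♙ ♙│2
1│♖ · ♗ ♕ ♔ ♗ · ♖│1
  ─────────────────
  a b c d e f g h

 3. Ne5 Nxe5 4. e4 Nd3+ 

  a b c d e f g h
  ─────────────────
8│♜ · ♝ ♛ ♚ ♝ · ♜│8
7│♟ ♟ ♟ ♟ ♟ ♟ ♟ ♟│7
6│· · · · · · · ♞│6
5│· · · · · · · ·│5
4│· · · · ♙ · · ·│4
3│· · ♘ ♞ · · · ·│3
2│♙ ♙ ♙ ♙ · ♙ ♙ ♙│2
1│♖ · ♗ ♕ ♔ ♗ · ♖│1
  ─────────────────
  a b c d e f g h

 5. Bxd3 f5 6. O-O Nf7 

  a b c d e f g h
  ─────────────────
8│♜ · ♝ ♛ ♚ ♝ · ♜│8
7│♟ ♟ ♟ ♟ ♟ ♞ ♟ ♟│7
6│· · · · · · · ·│6
5│· · · · · ♟ · ·│5
4│· · · · ♙ · · ·│4
3│· · ♘ ♗ · · · ·│3
2│♙ ♙ ♙ ♙ · ♙ ♙ ♙│2
1│♖ · ♗ ♕ · ♖ ♔ ·│1
  ─────────────────
  a b c d e f g h

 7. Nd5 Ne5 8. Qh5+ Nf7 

  a b c d e f g h
  ─────────────────
8│♜ · ♝ ♛ ♚ ♝ · ♜│8
7│♟ ♟ ♟ ♟ ♟ ♞ ♟ ♟│7
6│· · · · · · · ·│6
5│· · · ♘ · ♟ · ♕│5
4│· · · · ♙ · · ·│4
3│· · · ♗ · · · ·│3
2│♙ ♙ ♙ ♙ · ♙ ♙ ♙│2
1│♖ · ♗ · · ♖ ♔ ·│1
  ─────────────────
  a b c d e f g h

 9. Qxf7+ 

  a b c d e f g h
  ─────────────────
8│♜ · ♝ ♛ ♚ ♝ · ♜│8
7│♟ ♟ ♟ ♟ ♟ ♕ ♟ ♟│7
6│· · · · · · · ·│6
5│· · · ♘ · ♟ · ·│5
4│· · · · ♙ · · ·│4
3│· · · ♗ · · · ·│3
2│♙ ♙ ♙ ♙ · ♙ ♙ ♙│2
1│♖ · ♗ · · ♖ ♔ ·│1
  ─────────────────
  a b c d e f g h


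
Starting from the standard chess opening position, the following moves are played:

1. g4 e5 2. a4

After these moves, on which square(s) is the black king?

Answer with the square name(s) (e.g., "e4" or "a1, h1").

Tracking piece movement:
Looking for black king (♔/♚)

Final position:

  a b c d e f g h
  ─────────────────
8│♜ ♞ ♝ ♛ ♚ ♝ ♞ ♜│8
7│♟ ♟ ♟ ♟ · ♟ ♟ ♟│7
6│· · · · · · · ·│6
5│· · · · ♟ · · ·│5
4│♙ · · · · · ♙ ·│4
3│· · · · · · · ·│3
2│· ♙ ♙ ♙ ♙ ♙ · ♙│2
1│♖ ♘ ♗ ♕ ♔ ♗ ♘ ♖│1
  ─────────────────
  a b c d e f g h


e8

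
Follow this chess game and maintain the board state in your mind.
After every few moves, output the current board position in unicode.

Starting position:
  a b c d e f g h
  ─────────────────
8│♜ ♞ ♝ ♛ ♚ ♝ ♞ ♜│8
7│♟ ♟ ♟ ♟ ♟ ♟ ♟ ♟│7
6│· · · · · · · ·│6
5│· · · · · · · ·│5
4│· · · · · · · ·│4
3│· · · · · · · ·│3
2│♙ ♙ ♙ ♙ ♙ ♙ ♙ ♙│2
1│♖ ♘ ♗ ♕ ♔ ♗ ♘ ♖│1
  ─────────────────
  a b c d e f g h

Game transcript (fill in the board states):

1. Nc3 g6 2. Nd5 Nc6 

  a b c d e f g h
  ─────────────────
8│♜ · ♝ ♛ ♚ ♝ ♞ ♜│8
7│♟ ♟ ♟ ♟ ♟ ♟ · ♟│7
6│· · ♞ · · · ♟ ·│6
5│· · · ♘ · · · ·│5
4│· · · · · · · ·│4
3│· · · · · · · ·│3
2│♙ ♙ ♙ ♙ ♙ ♙ ♙ ♙│2
1│♖ · ♗ ♕ ♔ ♗ ♘ ♖│1
  ─────────────────
  a b c d e f g h

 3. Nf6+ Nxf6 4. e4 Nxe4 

  a b c d e f g h
  ─────────────────
8│♜ · ♝ ♛ ♚ ♝ · ♜│8
7│♟ ♟ ♟ ♟ ♟ ♟ · ♟│7
6│· · ♞ · · · ♟ ·│6
5│· · · · · · · ·│5
4│· · · · ♞ · · ·│4
3│· · · · · · · ·│3
2│♙ ♙ ♙ ♙ · ♙ ♙ ♙│2
1│♖ · ♗ ♕ ♔ ♗ ♘ ♖│1
  ─────────────────
  a b c d e f g h

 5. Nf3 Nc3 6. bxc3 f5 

  a b c d e f g h
  ─────────────────
8│♜ · ♝ ♛ ♚ ♝ · ♜│8
7│♟ ♟ ♟ ♟ ♟ · · ♟│7
6│· · ♞ · · · ♟ ·│6
5│· · · · · ♟ · ·│5
4│· · · · · · · ·│4
3│· · ♙ · · ♘ · ·│3
2│♙ · ♙ ♙ · ♙ ♙ ♙│2
1│♖ · ♗ ♕ ♔ ♗ · ♖│1
  ─────────────────
  a b c d e f g h



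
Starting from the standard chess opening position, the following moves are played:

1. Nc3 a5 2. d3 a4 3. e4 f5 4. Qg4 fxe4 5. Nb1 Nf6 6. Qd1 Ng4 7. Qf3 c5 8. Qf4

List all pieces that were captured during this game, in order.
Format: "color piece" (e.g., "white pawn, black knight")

Tracking captures:
  fxe4: captured white pawn

white pawn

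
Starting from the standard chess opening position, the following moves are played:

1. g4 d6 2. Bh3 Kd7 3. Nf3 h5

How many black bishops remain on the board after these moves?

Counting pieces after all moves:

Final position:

  a b c d e f g h
  ─────────────────
8│♜ ♞ ♝ ♛ · ♝ ♞ ♜│8
7│♟ ♟ ♟ ♚ ♟ ♟ ♟ ·│7
6│· · · ♟ · · · ·│6
5│· · · · · · · ♟│5
4│· · · · · · ♙ ·│4
3│· · · · · ♘ · ♗│3
2│♙ ♙ ♙ ♙ ♙ ♙ · ♙│2
1│♖ ♘ ♗ ♕ ♔ · · ♖│1
  ─────────────────
  a b c d e f g h


2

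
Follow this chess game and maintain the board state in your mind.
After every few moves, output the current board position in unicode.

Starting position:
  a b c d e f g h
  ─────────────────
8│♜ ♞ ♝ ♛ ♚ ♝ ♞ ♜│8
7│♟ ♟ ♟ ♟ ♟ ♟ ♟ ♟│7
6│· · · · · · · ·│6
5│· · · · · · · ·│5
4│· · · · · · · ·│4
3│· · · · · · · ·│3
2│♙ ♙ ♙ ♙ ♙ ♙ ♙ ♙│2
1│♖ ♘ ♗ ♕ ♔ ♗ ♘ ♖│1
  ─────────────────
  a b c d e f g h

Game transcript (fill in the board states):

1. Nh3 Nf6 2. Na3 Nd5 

  a b c d e f g h
  ─────────────────
8│♜ ♞ ♝ ♛ ♚ ♝ · ♜│8
7│♟ ♟ ♟ ♟ ♟ ♟ ♟ ♟│7
6│· · · · · · · ·│6
5│· · · ♞ · · · ·│5
4│· · · · · · · ·│4
3│♘ · · · · · · ♘│3
2│♙ ♙ ♙ ♙ ♙ ♙ ♙ ♙│2
1│♖ · ♗ ♕ ♔ ♗ · ♖│1
  ─────────────────
  a b c d e f g h

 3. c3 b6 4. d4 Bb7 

  a b c d e f g h
  ─────────────────
8│♜ ♞ · ♛ ♚ ♝ · ♜│8
7│♟ ♝ ♟ ♟ ♟ ♟ ♟ ♟│7
6│· ♟ · · · · · ·│6
5│· · · ♞ · · · ·│5
4│· · · ♙ · · · ·│4
3│♘ · ♙ · · · · ♘│3
2│♙ ♙ · · ♙ ♙ ♙ ♙│2
1│♖ · ♗ ♕ ♔ ♗ · ♖│1
  ─────────────────
  a b c d e f g h

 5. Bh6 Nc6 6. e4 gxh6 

  a b c d e f g h
  ─────────────────
8│♜ · · ♛ ♚ ♝ · ♜│8
7│♟ ♝ ♟ ♟ ♟ ♟ · ♟│7
6│· ♟ ♞ · · · · ♟│6
5│· · · ♞ · · · ·│5
4│· · · ♙ ♙ · · ·│4
3│♘ · ♙ · · · · ♘│3
2│♙ ♙ · · · ♙ ♙ ♙│2
1│♖ · · ♕ ♔ ♗ · ♖│1
  ─────────────────
  a b c d e f g h



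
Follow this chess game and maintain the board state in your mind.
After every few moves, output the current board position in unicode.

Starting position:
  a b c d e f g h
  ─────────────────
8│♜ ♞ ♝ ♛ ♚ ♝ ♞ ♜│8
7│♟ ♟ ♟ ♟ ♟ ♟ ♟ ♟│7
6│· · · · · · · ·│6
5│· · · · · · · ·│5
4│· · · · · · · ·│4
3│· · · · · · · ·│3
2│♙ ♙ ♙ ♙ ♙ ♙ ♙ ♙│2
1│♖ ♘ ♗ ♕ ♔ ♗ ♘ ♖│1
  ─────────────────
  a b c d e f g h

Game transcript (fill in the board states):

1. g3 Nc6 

  a b c d e f g h
  ─────────────────
8│♜ · ♝ ♛ ♚ ♝ ♞ ♜│8
7│♟ ♟ ♟ ♟ ♟ ♟ ♟ ♟│7
6│· · ♞ · · · · ·│6
5│· · · · · · · ·│5
4│· · · · · · · ·│4
3│· · · · · · ♙ ·│3
2│♙ ♙ ♙ ♙ ♙ ♙ · ♙│2
1│♖ ♘ ♗ ♕ ♔ ♗ ♘ ♖│1
  ─────────────────
  a b c d e f g h

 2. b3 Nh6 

  a b c d e f g h
  ─────────────────
8│♜ · ♝ ♛ ♚ ♝ · ♜│8
7│♟ ♟ ♟ ♟ ♟ ♟ ♟ ♟│7
6│· · ♞ · · · · ♞│6
5│· · · · · · · ·│5
4│· · · · · · · ·│4
3│· ♙ · · · · ♙ ·│3
2│♙ · ♙ ♙ ♙ ♙ · ♙│2
1│♖ ♘ ♗ ♕ ♔ ♗ ♘ ♖│1
  ─────────────────
  a b c d e f g h

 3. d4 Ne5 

  a b c d e f g h
  ─────────────────
8│♜ · ♝ ♛ ♚ ♝ · ♜│8
7│♟ ♟ ♟ ♟ ♟ ♟ ♟ ♟│7
6│· · · · · · · ♞│6
5│· · · · ♞ · · ·│5
4│· · · ♙ · · · ·│4
3│· ♙ · · · · ♙ ·│3
2│♙ · ♙ · ♙ ♙ · ♙│2
1│♖ ♘ ♗ ♕ ♔ ♗ ♘ ♖│1
  ─────────────────
  a b c d e f g h

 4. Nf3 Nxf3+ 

  a b c d e f g h
  ─────────────────
8│♜ · ♝ ♛ ♚ ♝ · ♜│8
7│♟ ♟ ♟ ♟ ♟ ♟ ♟ ♟│7
6│· · · · · · · ♞│6
5│· · · · · · · ·│5
4│· · · ♙ · · · ·│4
3│· ♙ · · · ♞ ♙ ·│3
2│♙ · ♙ · ♙ ♙ · ♙│2
1│♖ ♘ ♗ ♕ ♔ ♗ · ♖│1
  ─────────────────
  a b c d e f g h

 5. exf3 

  a b c d e f g h
  ─────────────────
8│♜ · ♝ ♛ ♚ ♝ · ♜│8
7│♟ ♟ ♟ ♟ ♟ ♟ ♟ ♟│7
6│· · · · · · · ♞│6
5│· · · · · · · ·│5
4│· · · ♙ · · · ·│4
3│· ♙ · · · ♙ ♙ ·│3
2│♙ · ♙ · · ♙ · ♙│2
1│♖ ♘ ♗ ♕ ♔ ♗ · ♖│1
  ─────────────────
  a b c d e f g h


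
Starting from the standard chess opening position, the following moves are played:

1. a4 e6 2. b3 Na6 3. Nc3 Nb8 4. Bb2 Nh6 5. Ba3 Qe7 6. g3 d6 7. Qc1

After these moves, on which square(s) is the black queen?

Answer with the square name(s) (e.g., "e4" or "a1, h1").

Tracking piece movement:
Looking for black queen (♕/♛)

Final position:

  a b c d e f g h
  ─────────────────
8│♜ ♞ ♝ · ♚ ♝ · ♜│8
7│♟ ♟ ♟ · ♛ ♟ ♟ ♟│7
6│· · · ♟ ♟ · · ♞│6
5│· · · · · · · ·│5
4│♙ · · · · · · ·│4
3│♗ ♙ ♘ · · · ♙ ·│3
2│· · ♙ ♙ ♙ ♙ · ♙│2
1│♖ · ♕ · ♔ ♗ ♘ ♖│1
  ─────────────────
  a b c d e f g h


e7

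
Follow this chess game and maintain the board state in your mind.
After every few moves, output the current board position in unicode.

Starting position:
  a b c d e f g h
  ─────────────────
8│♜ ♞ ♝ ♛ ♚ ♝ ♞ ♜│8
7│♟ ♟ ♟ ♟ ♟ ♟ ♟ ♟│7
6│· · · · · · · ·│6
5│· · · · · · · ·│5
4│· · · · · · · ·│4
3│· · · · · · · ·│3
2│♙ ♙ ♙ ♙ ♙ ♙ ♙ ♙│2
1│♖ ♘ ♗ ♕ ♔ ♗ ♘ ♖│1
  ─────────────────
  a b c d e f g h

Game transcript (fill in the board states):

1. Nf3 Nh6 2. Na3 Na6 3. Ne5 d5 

  a b c d e f g h
  ─────────────────
8│♜ · ♝ ♛ ♚ ♝ · ♜│8
7│♟ ♟ ♟ · ♟ ♟ ♟ ♟│7
6│♞ · · · · · · ♞│6
5│· · · ♟ ♘ · · ·│5
4│· · · · · · · ·│4
3│♘ · · · · · · ·│3
2│♙ ♙ ♙ ♙ ♙ ♙ ♙ ♙│2
1│♖ · ♗ ♕ ♔ ♗ · ♖│1
  ─────────────────
  a b c d e f g h

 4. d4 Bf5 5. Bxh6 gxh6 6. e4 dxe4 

  a b c d e f g h
  ─────────────────
8│♜ · · ♛ ♚ ♝ · ♜│8
7│♟ ♟ ♟ · ♟ ♟ · ♟│7
6│♞ · · · · · · ♟│6
5│· · · · ♘ ♝ · ·│5
4│· · · ♙ ♟ · · ·│4
3│♘ · · · · · · ·│3
2│♙ ♙ ♙ · · ♙ ♙ ♙│2
1│♖ · · ♕ ♔ ♗ · ♖│1
  ─────────────────
  a b c d e f g h

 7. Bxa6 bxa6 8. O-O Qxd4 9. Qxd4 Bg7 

  a b c d e f g h
  ─────────────────
8│♜ · · · ♚ · · ♜│8
7│♟ · ♟ · ♟ ♟ ♝ ♟│7
6│♟ · · · · · · ♟│6
5│· · · · ♘ ♝ · ·│5
4│· · · ♕ ♟ · · ·│4
3│♘ · · · · · · ·│3
2│♙ ♙ ♙ · · ♙ ♙ ♙│2
1│♖ · · · · ♖ ♔ ·│1
  ─────────────────
  a b c d e f g h

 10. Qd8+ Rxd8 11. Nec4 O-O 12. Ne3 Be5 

  a b c d e f g h
  ─────────────────
8│· · · ♜ · ♜ ♚ ·│8
7│♟ · ♟ · ♟ ♟ · ♟│7
6│♟ · · · · · · ♟│6
5│· · · · ♝ ♝ · ·│5
4│· · · · ♟ · · ·│4
3│♘ · · · ♘ · · ·│3
2│♙ ♙ ♙ · · ♙ ♙ ♙│2
1│♖ · · · · ♖ ♔ ·│1
  ─────────────────
  a b c d e f g h

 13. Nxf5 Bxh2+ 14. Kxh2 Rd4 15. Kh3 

  a b c d e f g h
  ─────────────────
8│· · · · · ♜ ♚ ·│8
7│♟ · ♟ · ♟ ♟ · ♟│7
6│♟ · · · · · · ♟│6
5│· · · · · ♘ · ·│5
4│· · · ♜ ♟ · · ·│4
3│♘ · · · · · · ♔│3
2│♙ ♙ ♙ · · ♙ ♙ ·│2
1│♖ · · · · ♖ · ·│1
  ─────────────────
  a b c d e f g h


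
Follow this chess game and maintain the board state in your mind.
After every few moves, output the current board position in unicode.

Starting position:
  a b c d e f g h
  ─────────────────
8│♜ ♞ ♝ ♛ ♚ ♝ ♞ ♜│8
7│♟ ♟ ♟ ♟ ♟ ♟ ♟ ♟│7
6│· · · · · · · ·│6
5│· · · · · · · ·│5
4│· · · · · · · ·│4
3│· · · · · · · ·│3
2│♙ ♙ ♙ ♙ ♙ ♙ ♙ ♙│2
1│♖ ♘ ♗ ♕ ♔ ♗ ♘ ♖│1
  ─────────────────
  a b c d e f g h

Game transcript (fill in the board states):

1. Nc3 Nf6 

  a b c d e f g h
  ─────────────────
8│♜ ♞ ♝ ♛ ♚ ♝ · ♜│8
7│♟ ♟ ♟ ♟ ♟ ♟ ♟ ♟│7
6│· · · · · ♞ · ·│6
5│· · · · · · · ·│5
4│· · · · · · · ·│4
3│· · ♘ · · · · ·│3
2│♙ ♙ ♙ ♙ ♙ ♙ ♙ ♙│2
1│♖ · ♗ ♕ ♔ ♗ ♘ ♖│1
  ─────────────────
  a b c d e f g h

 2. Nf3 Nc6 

  a b c d e f g h
  ─────────────────
8│♜ · ♝ ♛ ♚ ♝ · ♜│8
7│♟ ♟ ♟ ♟ ♟ ♟ ♟ ♟│7
6│· · ♞ · · ♞ · ·│6
5│· · · · · · · ·│5
4│· · · · · · · ·│4
3│· · ♘ · · ♘ · ·│3
2│♙ ♙ ♙ ♙ ♙ ♙ ♙ ♙│2
1│♖ · ♗ ♕ ♔ ♗ · ♖│1
  ─────────────────
  a b c d e f g h

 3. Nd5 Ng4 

  a b c d e f g h
  ─────────────────
8│♜ · ♝ ♛ ♚ ♝ · ♜│8
7│♟ ♟ ♟ ♟ ♟ ♟ ♟ ♟│7
6│· · ♞ · · · · ·│6
5│· · · ♘ · · · ·│5
4│· · · · · · ♞ ·│4
3│· · · · · ♘ · ·│3
2│♙ ♙ ♙ ♙ ♙ ♙ ♙ ♙│2
1│♖ · ♗ ♕ ♔ ♗ · ♖│1
  ─────────────────
  a b c d e f g h

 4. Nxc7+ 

  a b c d e f g h
  ─────────────────
8│♜ · ♝ ♛ ♚ ♝ · ♜│8
7│♟ ♟ ♘ ♟ ♟ ♟ ♟ ♟│7
6│· · ♞ · · · · ·│6
5│· · · · · · · ·│5
4│· · · · · · ♞ ·│4
3│· · · · · ♘ · ·│3
2│♙ ♙ ♙ ♙ ♙ ♙ ♙ ♙│2
1│♖ · ♗ ♕ ♔ ♗ · ♖│1
  ─────────────────
  a b c d e f g h


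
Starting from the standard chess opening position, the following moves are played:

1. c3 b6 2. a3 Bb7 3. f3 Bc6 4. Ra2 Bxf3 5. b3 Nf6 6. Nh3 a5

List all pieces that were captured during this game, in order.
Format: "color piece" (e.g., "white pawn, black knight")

Tracking captures:
  Bxf3: captured white pawn

white pawn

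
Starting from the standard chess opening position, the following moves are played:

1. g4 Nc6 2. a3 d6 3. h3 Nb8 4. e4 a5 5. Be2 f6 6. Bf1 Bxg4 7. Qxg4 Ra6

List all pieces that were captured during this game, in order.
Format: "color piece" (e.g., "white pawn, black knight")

Tracking captures:
  Bxg4: captured white pawn
  Qxg4: captured black bishop

white pawn, black bishop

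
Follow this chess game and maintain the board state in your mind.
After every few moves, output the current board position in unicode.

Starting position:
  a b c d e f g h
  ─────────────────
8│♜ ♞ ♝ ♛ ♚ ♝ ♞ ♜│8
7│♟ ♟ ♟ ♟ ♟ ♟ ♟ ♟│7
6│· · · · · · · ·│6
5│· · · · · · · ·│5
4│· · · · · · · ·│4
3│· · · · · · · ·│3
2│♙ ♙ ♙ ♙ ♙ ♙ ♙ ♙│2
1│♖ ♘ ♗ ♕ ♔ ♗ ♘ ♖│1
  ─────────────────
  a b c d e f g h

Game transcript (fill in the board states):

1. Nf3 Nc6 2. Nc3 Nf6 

  a b c d e f g h
  ─────────────────
8│♜ · ♝ ♛ ♚ ♝ · ♜│8
7│♟ ♟ ♟ ♟ ♟ ♟ ♟ ♟│7
6│· · ♞ · · ♞ · ·│6
5│· · · · · · · ·│5
4│· · · · · · · ·│4
3│· · ♘ · · ♘ · ·│3
2│♙ ♙ ♙ ♙ ♙ ♙ ♙ ♙│2
1│♖ · ♗ ♕ ♔ ♗ · ♖│1
  ─────────────────
  a b c d e f g h

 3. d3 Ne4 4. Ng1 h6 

  a b c d e f g h
  ─────────────────
8│♜ · ♝ ♛ ♚ ♝ · ♜│8
7│♟ ♟ ♟ ♟ ♟ ♟ ♟ ·│7
6│· · ♞ · · · · ♟│6
5│· · · · · · · ·│5
4│· · · · ♞ · · ·│4
3│· · ♘ ♙ · · · ·│3
2│♙ ♙ ♙ · ♙ ♙ ♙ ♙│2
1│♖ · ♗ ♕ ♔ ♗ ♘ ♖│1
  ─────────────────
  a b c d e f g h

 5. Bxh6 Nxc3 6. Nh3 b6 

  a b c d e f g h
  ─────────────────
8│♜ · ♝ ♛ ♚ ♝ · ♜│8
7│♟ · ♟ ♟ ♟ ♟ ♟ ·│7
6│· ♟ ♞ · · · · ♗│6
5│· · · · · · · ·│5
4│· · · · · · · ·│4
3│· · ♞ ♙ · · · ♘│3
2│♙ ♙ ♙ · ♙ ♙ ♙ ♙│2
1│♖ · · ♕ ♔ ♗ · ♖│1
  ─────────────────
  a b c d e f g h

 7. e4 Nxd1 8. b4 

  a b c d e f g h
  ─────────────────
8│♜ · ♝ ♛ ♚ ♝ · ♜│8
7│♟ · ♟ ♟ ♟ ♟ ♟ ·│7
6│· ♟ ♞ · · · · ♗│6
5│· · · · · · · ·│5
4│· ♙ · · ♙ · · ·│4
3│· · · ♙ · · · ♘│3
2│♙ · ♙ · · ♙ ♙ ♙│2
1│♖ · · ♞ ♔ ♗ · ♖│1
  ─────────────────
  a b c d e f g h


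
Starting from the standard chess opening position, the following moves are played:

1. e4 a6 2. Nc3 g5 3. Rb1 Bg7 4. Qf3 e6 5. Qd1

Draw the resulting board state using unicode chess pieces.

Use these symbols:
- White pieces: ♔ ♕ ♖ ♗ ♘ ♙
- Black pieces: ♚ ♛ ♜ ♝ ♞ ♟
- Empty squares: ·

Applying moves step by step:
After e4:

♜ ♞ ♝ ♛ ♚ ♝ ♞ ♜
♟ ♟ ♟ ♟ ♟ ♟ ♟ ♟
· · · · · · · ·
· · · · · · · ·
· · · · ♙ · · ·
· · · · · · · ·
♙ ♙ ♙ ♙ · ♙ ♙ ♙
♖ ♘ ♗ ♕ ♔ ♗ ♘ ♖


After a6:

♜ ♞ ♝ ♛ ♚ ♝ ♞ ♜
· ♟ ♟ ♟ ♟ ♟ ♟ ♟
♟ · · · · · · ·
· · · · · · · ·
· · · · ♙ · · ·
· · · · · · · ·
♙ ♙ ♙ ♙ · ♙ ♙ ♙
♖ ♘ ♗ ♕ ♔ ♗ ♘ ♖


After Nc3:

♜ ♞ ♝ ♛ ♚ ♝ ♞ ♜
· ♟ ♟ ♟ ♟ ♟ ♟ ♟
♟ · · · · · · ·
· · · · · · · ·
· · · · ♙ · · ·
· · ♘ · · · · ·
♙ ♙ ♙ ♙ · ♙ ♙ ♙
♖ · ♗ ♕ ♔ ♗ ♘ ♖


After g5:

♜ ♞ ♝ ♛ ♚ ♝ ♞ ♜
· ♟ ♟ ♟ ♟ ♟ · ♟
♟ · · · · · · ·
· · · · · · ♟ ·
· · · · ♙ · · ·
· · ♘ · · · · ·
♙ ♙ ♙ ♙ · ♙ ♙ ♙
♖ · ♗ ♕ ♔ ♗ ♘ ♖


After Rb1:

♜ ♞ ♝ ♛ ♚ ♝ ♞ ♜
· ♟ ♟ ♟ ♟ ♟ · ♟
♟ · · · · · · ·
· · · · · · ♟ ·
· · · · ♙ · · ·
· · ♘ · · · · ·
♙ ♙ ♙ ♙ · ♙ ♙ ♙
· ♖ ♗ ♕ ♔ ♗ ♘ ♖


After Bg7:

♜ ♞ ♝ ♛ ♚ · ♞ ♜
· ♟ ♟ ♟ ♟ ♟ ♝ ♟
♟ · · · · · · ·
· · · · · · ♟ ·
· · · · ♙ · · ·
· · ♘ · · · · ·
♙ ♙ ♙ ♙ · ♙ ♙ ♙
· ♖ ♗ ♕ ♔ ♗ ♘ ♖


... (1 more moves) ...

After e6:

♜ ♞ ♝ ♛ ♚ · ♞ ♜
· ♟ ♟ ♟ · ♟ ♝ ♟
♟ · · · ♟ · · ·
· · · · · · ♟ ·
· · · · ♙ · · ·
· · ♘ · · ♕ · ·
♙ ♙ ♙ ♙ · ♙ ♙ ♙
· ♖ ♗ · ♔ ♗ ♘ ♖


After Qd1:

♜ ♞ ♝ ♛ ♚ · ♞ ♜
· ♟ ♟ ♟ · ♟ ♝ ♟
♟ · · · ♟ · · ·
· · · · · · ♟ ·
· · · · ♙ · · ·
· · ♘ · · · · ·
♙ ♙ ♙ ♙ · ♙ ♙ ♙
· ♖ ♗ ♕ ♔ ♗ ♘ ♖



  a b c d e f g h
  ─────────────────
8│♜ ♞ ♝ ♛ ♚ · ♞ ♜│8
7│· ♟ ♟ ♟ · ♟ ♝ ♟│7
6│♟ · · · ♟ · · ·│6
5│· · · · · · ♟ ·│5
4│· · · · ♙ · · ·│4
3│· · ♘ · · · · ·│3
2│♙ ♙ ♙ ♙ · ♙ ♙ ♙│2
1│· ♖ ♗ ♕ ♔ ♗ ♘ ♖│1
  ─────────────────
  a b c d e f g h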